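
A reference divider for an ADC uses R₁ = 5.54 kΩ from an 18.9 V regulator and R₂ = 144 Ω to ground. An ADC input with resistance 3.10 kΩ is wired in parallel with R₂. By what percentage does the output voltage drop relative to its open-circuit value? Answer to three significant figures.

The divider's output (Thévenin) resistance is R₁‖R₂ = 140.4 Ω.
Fractional drop under load = R_th/(R_th + R_L) = 140.4 / (140.4 + 3100) = 0.04331.
So the output falls by 4.33 %.

4.33 %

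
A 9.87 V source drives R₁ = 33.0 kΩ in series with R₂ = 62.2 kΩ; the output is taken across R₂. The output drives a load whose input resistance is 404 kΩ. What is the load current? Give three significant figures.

I_L ≈ 0.0152 mA

R₂‖R_L = 53.90 kΩ; V_out = 9.87 × 53.90/86.90 = 6.122 V.
I_L = V_out / R_L = 6.122 / 404 kΩ = 0.0152 mA.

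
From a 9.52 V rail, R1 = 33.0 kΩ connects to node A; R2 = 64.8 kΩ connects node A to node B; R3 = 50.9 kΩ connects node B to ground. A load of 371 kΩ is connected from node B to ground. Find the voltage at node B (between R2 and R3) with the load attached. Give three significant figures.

At node B, R3 is in parallel with the load: R3‖R_L = 44.76 kΩ.
Below node A the resistance is R2 + (R3‖R_L) = 109.6 kΩ, so V_A = 9.52 × 109.6/142.6 = 7.316 V.
Then V_B = V_A × (R3‖R_L)/(R2 + R3‖R_L) = 7.316 × 44.76/109.6 = 2.99 V.

V ≈ 2.99 V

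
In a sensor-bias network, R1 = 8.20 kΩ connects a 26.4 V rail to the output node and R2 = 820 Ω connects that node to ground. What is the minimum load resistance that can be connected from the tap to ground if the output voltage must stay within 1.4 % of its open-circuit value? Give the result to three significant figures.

Output resistance R_th = R1‖R2 = (8200 × 820)/9020 = 745.5 Ω.
The fractional drop is R_th/(R_th + R_L); requiring this ≤ 0.0140 gives R_L ≥ R_th(1/0.0140 − 1) = 745.5 × 70.43 = 52.5 kΩ.

R_L(min) ≈ 52.5 kΩ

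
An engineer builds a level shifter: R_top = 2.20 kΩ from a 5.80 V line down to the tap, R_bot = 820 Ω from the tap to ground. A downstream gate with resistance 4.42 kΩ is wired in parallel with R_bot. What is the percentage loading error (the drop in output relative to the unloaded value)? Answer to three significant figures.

11.9 %

Unloaded V = 5.80 × 820/3020 = 1.5748 V.
Loaded: R_bot‖R_L = 691.7 Ω, giving V = 5.80 × 691.7/2892 = 1.3873 V.
Drop = (1.5748 − 1.3873) / 1.5748 = 11.9 %.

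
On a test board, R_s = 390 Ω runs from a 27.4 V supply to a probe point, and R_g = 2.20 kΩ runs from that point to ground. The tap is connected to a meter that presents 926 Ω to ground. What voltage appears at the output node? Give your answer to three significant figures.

The load sits in parallel with R_g: R_g‖R_L = (2200 × 926) / (2200 + 926) = 651.7 Ω.
V_out = 27.4 × 651.7 / (390 + 651.7) = 27.4 × 651.7/1042 = 17.1 V.
(Unloaded it would have been 23.3 V.)

V_out ≈ 17.1 V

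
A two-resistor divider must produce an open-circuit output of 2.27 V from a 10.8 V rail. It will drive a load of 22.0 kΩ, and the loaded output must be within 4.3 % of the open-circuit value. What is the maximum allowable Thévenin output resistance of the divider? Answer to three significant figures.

Loading drop = R_th/(R_th + R_L) ≤ 0.0430, so R_th ≤ R_L · ε/(1−ε) = 22.0 kΩ × 0.0430/0.9570 = 989 Ω.
(Any R1, R2 with R2/(R1+R2) = 0.210 and R1‖R2 ≤ 989 Ω will meet the spec.)

R_th ≤ 989 Ω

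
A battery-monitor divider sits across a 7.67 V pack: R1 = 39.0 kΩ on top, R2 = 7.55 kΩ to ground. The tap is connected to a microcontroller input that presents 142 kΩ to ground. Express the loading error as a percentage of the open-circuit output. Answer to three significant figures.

4.26 %

The divider's output (Thévenin) resistance is R1‖R2 = 6.325 kΩ.
Fractional drop under load = R_th/(R_th + R_L) = 6.325 / (6.325 + 142) = 0.04265.
So the output falls by 4.26 %.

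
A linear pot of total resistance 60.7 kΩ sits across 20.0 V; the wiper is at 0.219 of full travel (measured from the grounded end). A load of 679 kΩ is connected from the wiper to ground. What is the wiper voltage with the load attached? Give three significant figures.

V ≈ 4.31 V

The wiper splits the pot into (1−α)R = 47.41 kΩ above and αR = 13.29 kΩ below.
Lower section ‖ load = 13.04 kΩ.
V_wiper = 20.0 × 13.04/(47.41 + 13.04) = 4.31 V.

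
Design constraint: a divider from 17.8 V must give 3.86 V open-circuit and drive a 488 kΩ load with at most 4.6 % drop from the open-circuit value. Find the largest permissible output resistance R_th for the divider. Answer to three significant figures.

Loading drop = R_th/(R_th + R_L) ≤ 0.0460, so R_th ≤ R_L · ε/(1−ε) = 488 kΩ × 0.0460/0.9540 = 23.5 kΩ.

R_th ≤ 23.5 kΩ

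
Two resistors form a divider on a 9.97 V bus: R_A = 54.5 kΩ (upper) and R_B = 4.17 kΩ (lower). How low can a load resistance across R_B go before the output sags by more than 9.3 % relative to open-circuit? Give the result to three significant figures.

Output resistance R_th = R_A‖R_B = (54.5 × 4.17)/58.67 = 3.874 kΩ.
The fractional drop is R_th/(R_th + R_L); requiring this ≤ 0.0930 gives R_L ≥ R_th(1/0.0930 − 1) = 3.874 × 9.753 = 37.8 kΩ.

R_L(min) ≈ 37.8 kΩ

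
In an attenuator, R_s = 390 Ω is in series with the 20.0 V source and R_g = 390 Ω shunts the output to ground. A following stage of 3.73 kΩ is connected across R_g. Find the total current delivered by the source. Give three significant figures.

R_g‖R_L = 353.1 Ω, so the source sees R_s + R_g‖R_L = 743.1 Ω.
I = 20.0 V / 743.1 Ω = 26.9 mA.

I ≈ 26.9 mA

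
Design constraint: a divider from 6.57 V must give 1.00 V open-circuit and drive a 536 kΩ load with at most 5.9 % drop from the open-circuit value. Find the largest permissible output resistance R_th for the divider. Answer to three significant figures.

Loading drop = R_th/(R_th + R_L) ≤ 0.0590, so R_th ≤ R_L · ε/(1−ε) = 536 kΩ × 0.0590/0.9410 = 33.6 kΩ.
(Any R1, R2 with R2/(R1+R2) = 0.152 and R1‖R2 ≤ 33.6 kΩ will meet the spec.)

R_th ≤ 33.6 kΩ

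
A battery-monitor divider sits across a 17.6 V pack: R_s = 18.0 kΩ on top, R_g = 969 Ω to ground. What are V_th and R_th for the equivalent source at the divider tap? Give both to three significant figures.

V_th = 0.899 V, R_th = 920 Ω

V_th is the open-circuit tap voltage: 17.6 × 969/(18000 + 969) = 0.899 V.
With the supply zeroed, R_s and R_g appear in parallel from the tap: R_th = R_s‖R_g = (18000 × 969)/18970 = 920 Ω.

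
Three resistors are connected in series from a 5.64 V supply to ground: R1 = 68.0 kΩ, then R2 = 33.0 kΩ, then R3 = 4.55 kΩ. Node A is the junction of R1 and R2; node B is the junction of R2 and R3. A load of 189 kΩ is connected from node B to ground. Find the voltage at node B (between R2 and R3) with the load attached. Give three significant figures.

V ≈ 0.238 V

At node B, R3 is in parallel with the load: R3‖R_L = 4.443 kΩ.
Below node A the resistance is R2 + (R3‖R_L) = 37.44 kΩ, so V_A = 5.64 × 37.44/105.4 = 2.003 V.
Then V_B = V_A × (R3‖R_L)/(R2 + R3‖R_L) = 2.003 × 4.443/37.44 = 0.238 V.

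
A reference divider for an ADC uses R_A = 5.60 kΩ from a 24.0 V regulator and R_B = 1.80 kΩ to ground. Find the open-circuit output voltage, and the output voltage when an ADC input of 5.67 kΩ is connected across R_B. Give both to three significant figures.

Unloaded: 5.84 V; loaded: 4.71 V

Open-circuit: V = 24.0 × 1.80/(5.60 + 1.80) = 5.84 V.
With the load, R_B becomes R_B‖R_L = 1.366 kΩ, so V = 24.0 × 1.366/6.966 = 4.71 V.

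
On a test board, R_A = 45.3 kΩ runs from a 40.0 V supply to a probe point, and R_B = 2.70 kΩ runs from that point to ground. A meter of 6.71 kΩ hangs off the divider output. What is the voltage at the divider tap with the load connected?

The load sits in parallel with R_B: R_B‖R_L = (2.70 × 6.71) / (2.70 + 6.71) = 1.925 kΩ.
V_out = 40.0 × 1.925 / (45.3 + 1.925) = 40.0 × 1.925/47.23 = 1.63 V.

V_out ≈ 1.63 V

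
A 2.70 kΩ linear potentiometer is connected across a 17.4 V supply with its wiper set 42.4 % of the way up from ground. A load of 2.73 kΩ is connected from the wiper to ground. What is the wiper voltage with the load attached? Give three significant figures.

The wiper splits the pot into (1−α)R = 1.555 kΩ above and αR = 1.145 kΩ below.
Lower section ‖ load = 0.8066 kΩ.
V_wiper = 17.4 × 0.8066/(1.555 + 0.8066) = 5.94 V.

V ≈ 5.94 V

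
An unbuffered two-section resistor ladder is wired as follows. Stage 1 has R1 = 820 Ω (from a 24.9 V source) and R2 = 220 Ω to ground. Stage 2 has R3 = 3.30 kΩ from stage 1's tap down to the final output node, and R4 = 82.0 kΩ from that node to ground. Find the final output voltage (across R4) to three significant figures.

V_out ≈ 5.05 V

Stage 2 presents R3+R4 = 85300 Ω as a load on stage 1's tap.
Stage 1's lower leg becomes R2‖(R3+R4) = 219.4 Ω, so V_mid = 24.9 × 219.4/1039 = 5.257 V.
Stage 2 is itself unloaded: V_out = V_mid × R4/(R3+R4) = 5.257 × 82000/85300 = 5.05 V.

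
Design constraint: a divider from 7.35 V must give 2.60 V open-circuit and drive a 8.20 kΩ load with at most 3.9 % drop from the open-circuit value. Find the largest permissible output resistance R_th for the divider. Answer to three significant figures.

Loading drop = R_th/(R_th + R_L) ≤ 0.0390, so R_th ≤ R_L · ε/(1−ε) = 8.20 kΩ × 0.0390/0.9610 = 333 Ω.

R_th ≤ 333 Ω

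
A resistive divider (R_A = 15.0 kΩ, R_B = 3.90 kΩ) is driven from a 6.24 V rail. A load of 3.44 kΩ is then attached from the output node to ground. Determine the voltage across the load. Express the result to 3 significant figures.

V_out ≈ 0.678 V

The load sits in parallel with R_B: R_B‖R_L = (3.90 × 3.44) / (3.90 + 3.44) = 1.828 kΩ.
V_out = 6.24 × 1.828 / (15.0 + 1.828) = 6.24 × 1.828/16.83 = 0.678 V.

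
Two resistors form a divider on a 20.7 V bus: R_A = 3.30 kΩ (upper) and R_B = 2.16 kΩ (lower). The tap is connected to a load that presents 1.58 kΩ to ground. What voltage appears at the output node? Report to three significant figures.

V_out ≈ 4.48 V

The load sits in parallel with R_B: R_B‖R_L = (2.16 × 1.58) / (2.16 + 1.58) = 0.9125 kΩ.
V_out = 20.7 × 0.9125 / (3.30 + 0.9125) = 20.7 × 0.9125/4.213 = 4.48 V.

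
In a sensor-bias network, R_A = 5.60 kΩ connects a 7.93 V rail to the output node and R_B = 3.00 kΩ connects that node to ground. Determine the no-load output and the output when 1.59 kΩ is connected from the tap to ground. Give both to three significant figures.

Open-circuit: V = 7.93 × 3.00/(5.60 + 3.00) = 2.77 V.
With the load, R_B becomes R_B‖R_L = 1.039 kΩ, so V = 7.93 × 1.039/6.639 = 1.24 V.

Unloaded: 2.77 V; loaded: 1.24 V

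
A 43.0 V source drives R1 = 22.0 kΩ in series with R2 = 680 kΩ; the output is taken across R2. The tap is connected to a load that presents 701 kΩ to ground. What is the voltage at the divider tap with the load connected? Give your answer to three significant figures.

The load sits in parallel with R2: R2‖R_L = (680 × 701) / (680 + 701) = 345.2 kΩ.
V_out = 43.0 × 345.2 / (22.0 + 345.2) = 43.0 × 345.2/367.2 = 40.4 V.

V_out ≈ 40.4 V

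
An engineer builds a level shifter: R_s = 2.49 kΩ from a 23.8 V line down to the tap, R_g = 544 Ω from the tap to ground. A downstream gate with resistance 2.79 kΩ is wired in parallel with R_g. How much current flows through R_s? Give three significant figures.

I ≈ 8.08 mA

R_g‖R_L = 455.2 Ω, so the source sees R_s + R_g‖R_L = 2945 Ω.
I = 23.8 V / 2945 Ω = 8.08 mA.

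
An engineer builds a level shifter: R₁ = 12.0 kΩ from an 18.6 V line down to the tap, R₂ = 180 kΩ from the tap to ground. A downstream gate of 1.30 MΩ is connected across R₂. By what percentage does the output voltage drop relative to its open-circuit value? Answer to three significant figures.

The divider's output (Thévenin) resistance is R₁‖R₂ = 11.25 kΩ.
Fractional drop under load = R_th/(R_th + R_L) = 11.25 / (11.25 + 1300) = 0.008580.
So the output falls by 0.858 %.

0.858 %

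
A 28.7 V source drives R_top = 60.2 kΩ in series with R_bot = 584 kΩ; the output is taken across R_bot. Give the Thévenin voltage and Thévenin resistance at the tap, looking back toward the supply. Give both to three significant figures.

V_th = 26.0 V, R_th = 54.6 kΩ

V_th is the open-circuit tap voltage: 28.7 × 584/(60.2 + 584) = 26.0 V.
With the supply zeroed, R_top and R_bot appear in parallel from the tap: R_th = R_top‖R_bot = (60.2 × 584)/644.2 = 54.6 kΩ.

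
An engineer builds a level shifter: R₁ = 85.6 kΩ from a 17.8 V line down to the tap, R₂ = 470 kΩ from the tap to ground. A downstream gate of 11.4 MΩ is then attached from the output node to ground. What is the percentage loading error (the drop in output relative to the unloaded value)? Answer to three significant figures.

The divider's output (Thévenin) resistance is R₁‖R₂ = 72.41 kΩ.
Fractional drop under load = R_th/(R_th + R_L) = 72.41 / (72.41 + 11400) = 0.006312.
So the output falls by 0.631 %.

0.631 %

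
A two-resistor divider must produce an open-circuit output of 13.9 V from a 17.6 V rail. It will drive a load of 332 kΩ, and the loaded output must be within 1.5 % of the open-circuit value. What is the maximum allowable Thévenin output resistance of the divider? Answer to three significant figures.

Loading drop = R_th/(R_th + R_L) ≤ 0.0150, so R_th ≤ R_L · ε/(1−ε) = 332 kΩ × 0.0150/0.9850 = 5.06 kΩ.
(Any R1, R2 with R2/(R1+R2) = 0.790 and R1‖R2 ≤ 5.06 kΩ will meet the spec.)

R_th ≤ 5.06 kΩ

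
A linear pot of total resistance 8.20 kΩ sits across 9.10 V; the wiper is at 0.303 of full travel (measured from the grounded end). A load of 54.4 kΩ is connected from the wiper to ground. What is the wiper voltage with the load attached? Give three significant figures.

The wiper splits the pot into (1−α)R = 5.715 kΩ above and αR = 2.485 kΩ below.
Lower section ‖ load = 2.376 kΩ.
V_wiper = 9.10 × 2.376/(5.715 + 2.376) = 2.67 V.

V ≈ 2.67 V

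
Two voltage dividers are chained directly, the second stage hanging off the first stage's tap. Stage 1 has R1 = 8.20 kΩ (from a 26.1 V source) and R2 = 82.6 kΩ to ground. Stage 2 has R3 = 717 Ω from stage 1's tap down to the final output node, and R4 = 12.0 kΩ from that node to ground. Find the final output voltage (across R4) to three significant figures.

V_out ≈ 14.1 V

Stage 2 presents R3+R4 = 12720 Ω as a load on stage 1's tap.
Stage 1's lower leg becomes R2‖(R3+R4) = 11020 Ω, so V_mid = 26.1 × 11020/19220 = 14.96 V.
Stage 2 is itself unloaded: V_out = V_mid × R4/(R3+R4) = 14.96 × 12000/12720 = 14.1 V.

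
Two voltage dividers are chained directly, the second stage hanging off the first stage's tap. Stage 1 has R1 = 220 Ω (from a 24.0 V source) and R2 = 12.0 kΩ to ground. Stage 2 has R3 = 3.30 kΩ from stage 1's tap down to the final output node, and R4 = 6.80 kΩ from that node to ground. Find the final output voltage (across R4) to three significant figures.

Stage 2 presents R3+R4 = 10100 Ω as a load on stage 1's tap.
Stage 1's lower leg becomes R2‖(R3+R4) = 5484 Ω, so V_mid = 24.0 × 5484/5704 = 23.07 V.
Stage 2 is itself unloaded: V_out = V_mid × R4/(R3+R4) = 23.07 × 6800/10100 = 15.5 V.

V_out ≈ 15.5 V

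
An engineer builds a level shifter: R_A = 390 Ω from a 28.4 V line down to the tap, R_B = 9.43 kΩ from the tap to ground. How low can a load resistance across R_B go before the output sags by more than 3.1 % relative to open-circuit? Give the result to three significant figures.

Output resistance R_th = R_A‖R_B = (390 × 9430)/9820 = 374.5 Ω.
The fractional drop is R_th/(R_th + R_L); requiring this ≤ 0.0310 gives R_L ≥ R_th(1/0.0310 − 1) = 374.5 × 31.26 = 11.7 kΩ.

R_L(min) ≈ 11.7 kΩ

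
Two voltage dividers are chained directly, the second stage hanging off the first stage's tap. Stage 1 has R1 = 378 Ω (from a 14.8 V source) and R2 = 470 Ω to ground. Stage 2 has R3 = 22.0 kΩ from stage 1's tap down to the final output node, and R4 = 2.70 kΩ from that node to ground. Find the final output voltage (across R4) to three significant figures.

V_out ≈ 0.889 V

Stage 2 presents R3+R4 = 24700 Ω as a load on stage 1's tap.
Stage 1's lower leg becomes R2‖(R3+R4) = 461.2 Ω, so V_mid = 14.8 × 461.2/839.2 = 8.134 V.
Stage 2 is itself unloaded: V_out = V_mid × R4/(R3+R4) = 8.134 × 2700/24700 = 0.889 V.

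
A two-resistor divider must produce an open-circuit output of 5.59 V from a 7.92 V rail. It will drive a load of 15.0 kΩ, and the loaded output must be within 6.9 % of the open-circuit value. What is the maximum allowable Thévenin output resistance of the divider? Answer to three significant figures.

R_th ≤ 1.11 kΩ

Loading drop = R_th/(R_th + R_L) ≤ 0.0690, so R_th ≤ R_L · ε/(1−ε) = 15.0 kΩ × 0.0690/0.9310 = 1.11 kΩ.
(Any R1, R2 with R2/(R1+R2) = 0.706 and R1‖R2 ≤ 1.11 kΩ will meet the spec.)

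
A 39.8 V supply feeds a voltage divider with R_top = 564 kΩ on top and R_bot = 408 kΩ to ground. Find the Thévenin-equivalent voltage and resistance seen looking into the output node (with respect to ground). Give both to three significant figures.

V_th is the open-circuit tap voltage: 39.8 × 408/(564 + 408) = 16.7 V.
With the supply zeroed, R_top and R_bot appear in parallel from the tap: R_th = R_top‖R_bot = (564 × 408)/972.0 = 237 kΩ.

V_th = 16.7 V, R_th = 237 kΩ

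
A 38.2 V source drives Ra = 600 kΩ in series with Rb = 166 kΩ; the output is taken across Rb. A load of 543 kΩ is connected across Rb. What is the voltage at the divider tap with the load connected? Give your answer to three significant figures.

The load sits in parallel with Rb: Rb‖R_L = (166 × 543) / (166 + 543) = 127.1 kΩ.
V_out = 38.2 × 127.1 / (600 + 127.1) = 38.2 × 127.1/727.1 = 6.68 V.

V_out ≈ 6.68 V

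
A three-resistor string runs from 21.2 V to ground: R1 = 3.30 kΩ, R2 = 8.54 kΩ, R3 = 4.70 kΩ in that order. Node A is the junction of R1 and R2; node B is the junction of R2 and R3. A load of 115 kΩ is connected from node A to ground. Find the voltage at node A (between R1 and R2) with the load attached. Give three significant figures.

V ≈ 16.6 V

Below node A the series string R2+R3 = 13.24 kΩ sits in parallel with the 115 kΩ load: 11.87 kΩ.
V_A = 21.2 × 11.87/(3.30 + 11.87) = 16.6 V.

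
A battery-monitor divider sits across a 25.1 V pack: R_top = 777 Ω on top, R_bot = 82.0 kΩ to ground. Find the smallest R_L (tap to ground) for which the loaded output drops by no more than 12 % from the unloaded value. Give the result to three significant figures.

R_L(min) ≈ 5.64 kΩ

Output resistance R_th = R_top‖R_bot = (777 × 82000)/82780 = 769.7 Ω.
The fractional drop is R_th/(R_th + R_L); requiring this ≤ 0.120 gives R_L ≥ R_th(1/0.120 − 1) = 769.7 × 7.333 = 5.64 kΩ.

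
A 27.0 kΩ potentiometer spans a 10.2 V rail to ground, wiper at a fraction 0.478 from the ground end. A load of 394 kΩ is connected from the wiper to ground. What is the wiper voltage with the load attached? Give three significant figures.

V ≈ 4.79 V

The wiper splits the pot into (1−α)R = 14.09 kΩ above and αR = 12.91 kΩ below.
Lower section ‖ load = 12.50 kΩ.
V_wiper = 10.2 × 12.50/(14.09 + 12.50) = 4.79 V.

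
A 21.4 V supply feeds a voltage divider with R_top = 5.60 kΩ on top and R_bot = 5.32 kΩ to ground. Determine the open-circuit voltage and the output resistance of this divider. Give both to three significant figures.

V_th is the open-circuit tap voltage: 21.4 × 5.32/(5.60 + 5.32) = 10.4 V.
With the supply zeroed, R_top and R_bot appear in parallel from the tap: R_th = R_top‖R_bot = (5.60 × 5.32)/10.92 = 2.73 kΩ.

V_th = 10.4 V, R_th = 2.73 kΩ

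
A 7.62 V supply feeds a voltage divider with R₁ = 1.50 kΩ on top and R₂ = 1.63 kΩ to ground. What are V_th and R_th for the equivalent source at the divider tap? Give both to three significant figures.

V_th is the open-circuit tap voltage: 7.62 × 1.63/(1.50 + 1.63) = 3.97 V.
With the supply zeroed, R₁ and R₂ appear in parallel from the tap: R_th = R₁‖R₂ = (1.50 × 1.63)/3.130 = 781 Ω.

V_th = 3.97 V, R_th = 781 Ω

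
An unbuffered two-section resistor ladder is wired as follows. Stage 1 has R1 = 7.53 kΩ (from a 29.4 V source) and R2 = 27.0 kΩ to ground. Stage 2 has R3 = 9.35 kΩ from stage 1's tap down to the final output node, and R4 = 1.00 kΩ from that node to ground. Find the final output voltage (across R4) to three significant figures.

Stage 2 presents R3+R4 = 10.35 kΩ as a load on stage 1's tap.
Stage 1's lower leg becomes R2‖(R3+R4) = 7.482 kΩ, so V_mid = 29.4 × 7.482/15.01 = 14.65 V.
Stage 2 is itself unloaded: V_out = V_mid × R4/(R3+R4) = 14.65 × 1.00/10.35 = 1.42 V.

V_out ≈ 1.42 V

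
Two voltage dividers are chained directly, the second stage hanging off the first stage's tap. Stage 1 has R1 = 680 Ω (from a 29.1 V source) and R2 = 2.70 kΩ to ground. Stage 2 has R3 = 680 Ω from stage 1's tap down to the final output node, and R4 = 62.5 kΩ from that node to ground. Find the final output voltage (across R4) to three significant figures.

V_out ≈ 22.8 V

Stage 2 presents R3+R4 = 63180 Ω as a load on stage 1's tap.
Stage 1's lower leg becomes R2‖(R3+R4) = 2589 Ω, so V_mid = 29.1 × 2589/3269 = 23.05 V.
Stage 2 is itself unloaded: V_out = V_mid × R4/(R3+R4) = 23.05 × 62500/63180 = 22.8 V.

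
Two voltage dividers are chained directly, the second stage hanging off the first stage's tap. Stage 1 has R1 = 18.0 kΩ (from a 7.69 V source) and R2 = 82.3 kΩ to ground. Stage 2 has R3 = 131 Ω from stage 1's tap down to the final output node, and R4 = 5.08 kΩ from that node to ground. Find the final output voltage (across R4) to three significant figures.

Stage 2 presents R3+R4 = 5211 Ω as a load on stage 1's tap.
Stage 1's lower leg becomes R2‖(R3+R4) = 4901 Ω, so V_mid = 7.69 × 4901/22900 = 1.646 V.
Stage 2 is itself unloaded: V_out = V_mid × R4/(R3+R4) = 1.646 × 5080/5211 = 1.60 V.

V_out ≈ 1.60 V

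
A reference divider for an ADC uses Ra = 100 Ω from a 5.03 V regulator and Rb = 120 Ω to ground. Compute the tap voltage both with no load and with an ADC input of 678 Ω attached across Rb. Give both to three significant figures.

Unloaded: 2.74 V; loaded: 2.54 V

Open-circuit: V = 5.03 × 120/(100 + 120) = 2.74 V.
With the load, Rb becomes Rb‖R_L = 102.0 Ω, so V = 5.03 × 102.0/202.0 = 2.54 V.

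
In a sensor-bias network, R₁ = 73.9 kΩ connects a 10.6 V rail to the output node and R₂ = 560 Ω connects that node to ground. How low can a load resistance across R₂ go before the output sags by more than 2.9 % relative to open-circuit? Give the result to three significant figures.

R_L(min) ≈ 18.6 kΩ

Output resistance R_th = R₁‖R₂ = (73900 × 560)/74460 = 555.8 Ω.
The fractional drop is R_th/(R_th + R_L); requiring this ≤ 0.0290 gives R_L ≥ R_th(1/0.0290 − 1) = 555.8 × 33.48 = 18.6 kΩ.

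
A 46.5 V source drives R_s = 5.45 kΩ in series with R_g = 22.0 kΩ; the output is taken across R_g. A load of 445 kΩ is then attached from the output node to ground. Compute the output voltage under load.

V_out ≈ 36.9 V

The load sits in parallel with R_g: R_g‖R_L = (22.0 × 445) / (22.0 + 445) = 20.96 kΩ.
V_out = 46.5 × 20.96 / (5.45 + 20.96) = 46.5 × 20.96/26.41 = 36.9 V.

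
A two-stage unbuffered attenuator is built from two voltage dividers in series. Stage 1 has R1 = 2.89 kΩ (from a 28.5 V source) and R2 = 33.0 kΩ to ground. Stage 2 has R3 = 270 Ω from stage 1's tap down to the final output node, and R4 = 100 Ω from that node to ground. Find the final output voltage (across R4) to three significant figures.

V_out ≈ 0.866 V

Stage 2 presents R3+R4 = 370.0 Ω as a load on stage 1's tap.
Stage 1's lower leg becomes R2‖(R3+R4) = 365.9 Ω, so V_mid = 28.5 × 365.9/3256 = 3.203 V.
Stage 2 is itself unloaded: V_out = V_mid × R4/(R3+R4) = 3.203 × 100/370.0 = 0.866 V.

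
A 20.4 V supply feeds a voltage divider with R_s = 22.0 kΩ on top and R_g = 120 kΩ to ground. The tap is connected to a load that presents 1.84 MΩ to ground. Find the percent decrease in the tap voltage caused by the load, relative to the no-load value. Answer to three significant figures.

The divider's output (Thévenin) resistance is R_s‖R_g = 18.59 kΩ.
Fractional drop under load = R_th/(R_th + R_L) = 18.59 / (18.59 + 1840) = 0.01000.
So the output falls by 1.00 %.

1.00 %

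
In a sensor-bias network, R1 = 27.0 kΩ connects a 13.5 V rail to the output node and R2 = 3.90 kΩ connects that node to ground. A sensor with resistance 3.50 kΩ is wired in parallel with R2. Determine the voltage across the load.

The load sits in parallel with R2: R2‖R_L = (3.90 × 3.50) / (3.90 + 3.50) = 1.845 kΩ.
V_out = 13.5 × 1.845 / (27.0 + 1.845) = 13.5 × 1.845/28.84 = 0.863 V.
(Unloaded it would have been 1.70 V.)

V_out ≈ 0.863 V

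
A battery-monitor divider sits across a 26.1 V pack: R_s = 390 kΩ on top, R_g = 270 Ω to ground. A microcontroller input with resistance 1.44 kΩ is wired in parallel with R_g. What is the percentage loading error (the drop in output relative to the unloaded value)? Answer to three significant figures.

The divider's output (Thévenin) resistance is R_s‖R_g = 269.8 Ω.
Fractional drop under load = R_th/(R_th + R_L) = 269.8 / (269.8 + 1440) = 0.1578.
So the output falls by 15.8 %.

15.8 %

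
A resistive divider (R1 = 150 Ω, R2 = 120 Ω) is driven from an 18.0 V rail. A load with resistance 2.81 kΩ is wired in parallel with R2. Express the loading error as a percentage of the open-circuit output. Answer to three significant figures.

2.32 %

The divider's output (Thévenin) resistance is R1‖R2 = 66.67 Ω.
Fractional drop under load = R_th/(R_th + R_L) = 66.67 / (66.67 + 2810) = 0.02317.
So the output falls by 2.32 %.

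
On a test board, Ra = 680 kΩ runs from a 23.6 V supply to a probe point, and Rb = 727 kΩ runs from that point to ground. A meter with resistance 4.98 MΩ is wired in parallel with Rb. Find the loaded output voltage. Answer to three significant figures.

The load sits in parallel with Rb: Rb‖R_L = (727 × 4980) / (727 + 4980) = 634.4 kΩ.
V_out = 23.6 × 634.4 / (680 + 634.4) = 23.6 × 634.4/1314 = 11.4 V.

V_out ≈ 11.4 V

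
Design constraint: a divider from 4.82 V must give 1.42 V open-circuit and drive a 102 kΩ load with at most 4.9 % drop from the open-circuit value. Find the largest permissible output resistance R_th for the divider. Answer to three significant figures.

R_th ≤ 5.26 kΩ

Loading drop = R_th/(R_th + R_L) ≤ 0.0490, so R_th ≤ R_L · ε/(1−ε) = 102 kΩ × 0.0490/0.9510 = 5.26 kΩ.
(Any R1, R2 with R2/(R1+R2) = 0.295 and R1‖R2 ≤ 5.26 kΩ will meet the spec.)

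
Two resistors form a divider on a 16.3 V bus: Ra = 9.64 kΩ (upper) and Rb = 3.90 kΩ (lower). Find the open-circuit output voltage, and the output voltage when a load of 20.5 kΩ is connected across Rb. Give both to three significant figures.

Unloaded: 4.69 V; loaded: 4.13 V

Open-circuit: V = 16.3 × 3.90/(9.64 + 3.90) = 4.69 V.
With the load, Rb becomes Rb‖R_L = 3.277 kΩ, so V = 16.3 × 3.277/12.92 = 4.13 V.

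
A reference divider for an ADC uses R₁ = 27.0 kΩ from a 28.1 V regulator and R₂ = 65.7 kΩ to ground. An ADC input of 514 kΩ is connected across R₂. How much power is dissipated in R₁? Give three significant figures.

P ≈ 2.93 mW

Total resistance from the source is R₁ + (R₂‖R_L) = 85.25 kΩ, so I = 28.1/85.25 kΩ = 0.3296 mA.
P = I²·R₁ = (0.3296 mA)² × 27.0 kΩ = 2.93 mW.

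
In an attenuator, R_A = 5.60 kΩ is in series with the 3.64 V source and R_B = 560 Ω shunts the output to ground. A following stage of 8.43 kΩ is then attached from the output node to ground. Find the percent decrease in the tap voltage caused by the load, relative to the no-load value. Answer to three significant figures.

The divider's output (Thévenin) resistance is R_A‖R_B = 509.1 Ω.
Fractional drop under load = R_th/(R_th + R_L) = 509.1 / (509.1 + 8430) = 0.05695.
So the output falls by 5.70 %.

5.70 %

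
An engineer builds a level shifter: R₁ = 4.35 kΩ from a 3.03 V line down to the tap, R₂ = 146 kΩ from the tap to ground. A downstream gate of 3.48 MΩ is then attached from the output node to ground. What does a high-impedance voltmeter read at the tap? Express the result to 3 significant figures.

V_out ≈ 2.94 V

The load sits in parallel with R₂: R₂‖R_L = (146 × 3480) / (146 + 3480) = 140.1 kΩ.
V_out = 3.03 × 140.1 / (4.35 + 140.1) = 3.03 × 140.1/144.5 = 2.94 V.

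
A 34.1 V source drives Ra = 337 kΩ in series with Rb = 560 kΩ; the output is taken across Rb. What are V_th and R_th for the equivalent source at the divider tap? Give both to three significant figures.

V_th = 21.3 V, R_th = 210 kΩ

V_th is the open-circuit tap voltage: 34.1 × 560/(337 + 560) = 21.3 V.
With the supply zeroed, Ra and Rb appear in parallel from the tap: R_th = Ra‖Rb = (337 × 560)/897.0 = 210 kΩ.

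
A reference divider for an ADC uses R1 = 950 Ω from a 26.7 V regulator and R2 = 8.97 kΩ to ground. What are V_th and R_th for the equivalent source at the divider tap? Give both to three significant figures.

V_th is the open-circuit tap voltage: 26.7 × 8970/(950 + 8970) = 24.1 V.
With the supply zeroed, R1 and R2 appear in parallel from the tap: R_th = R1‖R2 = (950 × 8970)/9920 = 859 Ω.

V_th = 24.1 V, R_th = 859 Ω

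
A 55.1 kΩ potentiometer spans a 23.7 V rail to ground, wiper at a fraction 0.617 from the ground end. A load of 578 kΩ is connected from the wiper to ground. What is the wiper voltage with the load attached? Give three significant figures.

V ≈ 14.3 V

The wiper splits the pot into (1−α)R = 21.10 kΩ above and αR = 34.00 kΩ below.
Lower section ‖ load = 32.11 kΩ.
V_wiper = 23.7 × 32.11/(21.10 + 32.11) = 14.3 V.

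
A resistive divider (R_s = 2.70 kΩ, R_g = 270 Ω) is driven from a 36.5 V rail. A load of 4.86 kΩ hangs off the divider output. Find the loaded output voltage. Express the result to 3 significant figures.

The load sits in parallel with R_g: R_g‖R_L = (270 × 4860) / (270 + 4860) = 255.8 Ω.
V_out = 36.5 × 255.8 / (2700 + 255.8) = 36.5 × 255.8/2956 = 3.16 V.

V_out ≈ 3.16 V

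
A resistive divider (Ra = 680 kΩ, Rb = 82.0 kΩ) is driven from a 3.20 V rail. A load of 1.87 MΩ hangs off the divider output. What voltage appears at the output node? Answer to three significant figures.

V_out ≈ 0.331 V

The load sits in parallel with Rb: Rb‖R_L = (82.0 × 1870) / (82.0 + 1870) = 78.56 kΩ.
V_out = 3.20 × 78.56 / (680 + 78.56) = 3.20 × 78.56/758.6 = 0.331 V.
(Unloaded it would have been 0.344 V.)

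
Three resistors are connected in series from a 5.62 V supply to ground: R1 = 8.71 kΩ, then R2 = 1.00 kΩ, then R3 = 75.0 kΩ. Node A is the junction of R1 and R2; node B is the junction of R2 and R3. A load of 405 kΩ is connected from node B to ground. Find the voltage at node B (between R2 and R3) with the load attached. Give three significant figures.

At node B, R3 is in parallel with the load: R3‖R_L = 63.28 kΩ.
Below node A the resistance is R2 + (R3‖R_L) = 64.28 kΩ, so V_A = 5.62 × 64.28/72.99 = 4.949 V.
Then V_B = V_A × (R3‖R_L)/(R2 + R3‖R_L) = 4.949 × 63.28/64.28 = 4.87 V.

V ≈ 4.87 V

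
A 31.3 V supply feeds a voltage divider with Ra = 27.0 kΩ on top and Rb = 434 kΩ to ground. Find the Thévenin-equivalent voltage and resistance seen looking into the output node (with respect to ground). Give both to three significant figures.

V_th is the open-circuit tap voltage: 31.3 × 434/(27.0 + 434) = 29.5 V.
With the supply zeroed, Ra and Rb appear in parallel from the tap: R_th = Ra‖Rb = (27.0 × 434)/461.0 = 25.4 kΩ.

V_th = 29.5 V, R_th = 25.4 kΩ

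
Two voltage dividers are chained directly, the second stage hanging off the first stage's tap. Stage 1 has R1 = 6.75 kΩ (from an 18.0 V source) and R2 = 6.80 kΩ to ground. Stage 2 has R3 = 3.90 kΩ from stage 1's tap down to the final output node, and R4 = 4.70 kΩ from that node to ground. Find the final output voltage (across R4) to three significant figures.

V_out ≈ 3.54 V

Stage 2 presents R3+R4 = 8.600 kΩ as a load on stage 1's tap.
Stage 1's lower leg becomes R2‖(R3+R4) = 3.797 kΩ, so V_mid = 18.0 × 3.797/10.55 = 6.481 V.
Stage 2 is itself unloaded: V_out = V_mid × R4/(R3+R4) = 6.481 × 4.70/8.600 = 3.54 V.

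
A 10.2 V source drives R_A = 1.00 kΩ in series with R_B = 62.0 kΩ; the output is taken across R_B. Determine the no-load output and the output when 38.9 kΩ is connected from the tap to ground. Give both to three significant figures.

Unloaded: 10.0 V; loaded: 9.79 V

Open-circuit: V = 10.2 × 62.0/(1.00 + 62.0) = 10.0 V.
With the load, R_B becomes R_B‖R_L = 23.90 kΩ, so V = 10.2 × 23.90/24.90 = 9.79 V.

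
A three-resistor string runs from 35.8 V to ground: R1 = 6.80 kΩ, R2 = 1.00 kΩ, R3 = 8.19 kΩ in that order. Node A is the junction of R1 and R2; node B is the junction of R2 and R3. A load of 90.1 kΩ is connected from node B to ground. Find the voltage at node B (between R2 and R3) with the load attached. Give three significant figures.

At node B, R3 is in parallel with the load: R3‖R_L = 7.508 kΩ.
Below node A the resistance is R2 + (R3‖R_L) = 8.508 kΩ, so V_A = 35.8 × 8.508/15.31 = 19.90 V.
Then V_B = V_A × (R3‖R_L)/(R2 + R3‖R_L) = 19.90 × 7.508/8.508 = 17.6 V.

V ≈ 17.6 V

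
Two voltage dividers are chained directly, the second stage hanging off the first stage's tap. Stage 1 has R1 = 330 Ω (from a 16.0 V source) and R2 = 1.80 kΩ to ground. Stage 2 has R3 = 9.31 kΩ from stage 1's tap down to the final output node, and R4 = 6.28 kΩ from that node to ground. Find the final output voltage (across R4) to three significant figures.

Stage 2 presents R3+R4 = 15590 Ω as a load on stage 1's tap.
Stage 1's lower leg becomes R2‖(R3+R4) = 1614 Ω, so V_mid = 16.0 × 1614/1944 = 13.28 V.
Stage 2 is itself unloaded: V_out = V_mid × R4/(R3+R4) = 13.28 × 6280/15590 = 5.35 V.

V_out ≈ 5.35 V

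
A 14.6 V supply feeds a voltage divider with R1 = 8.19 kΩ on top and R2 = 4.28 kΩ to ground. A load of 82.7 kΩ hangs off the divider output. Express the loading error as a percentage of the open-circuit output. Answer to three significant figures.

The divider's output (Thévenin) resistance is R1‖R2 = 2.811 kΩ.
Fractional drop under load = R_th/(R_th + R_L) = 2.811 / (2.811 + 82.7) = 0.03287.
So the output falls by 3.29 %.

3.29 %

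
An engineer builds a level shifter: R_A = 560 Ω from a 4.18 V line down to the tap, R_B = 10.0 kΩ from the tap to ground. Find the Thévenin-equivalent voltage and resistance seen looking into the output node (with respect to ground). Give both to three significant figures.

V_th is the open-circuit tap voltage: 4.18 × 10000/(560 + 10000) = 3.96 V.
With the supply zeroed, R_A and R_B appear in parallel from the tap: R_th = R_A‖R_B = (560 × 10000)/10560 = 530 Ω.

V_th = 3.96 V, R_th = 530 Ω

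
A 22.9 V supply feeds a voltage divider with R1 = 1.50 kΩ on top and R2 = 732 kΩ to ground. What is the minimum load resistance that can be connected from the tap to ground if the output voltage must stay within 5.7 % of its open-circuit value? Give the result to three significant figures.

Output resistance R_th = R1‖R2 = (1.50 × 732)/733.5 = 1.497 kΩ.
The fractional drop is R_th/(R_th + R_L); requiring this ≤ 0.0570 gives R_L ≥ R_th(1/0.0570 − 1) = 1.497 × 16.54 = 24.8 kΩ.

R_L(min) ≈ 24.8 kΩ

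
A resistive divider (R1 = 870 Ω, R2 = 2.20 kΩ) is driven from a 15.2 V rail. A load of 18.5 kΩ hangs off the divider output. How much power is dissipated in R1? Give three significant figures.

P ≈ 25.0 mW

Total resistance from the source is R1 + (R2‖R_L) = 2836 Ω, so I = 15.2/2836 Ω = 5.359 mA.
P = I²·R1 = (5.359 mA)² × 870 Ω = 25.0 mW.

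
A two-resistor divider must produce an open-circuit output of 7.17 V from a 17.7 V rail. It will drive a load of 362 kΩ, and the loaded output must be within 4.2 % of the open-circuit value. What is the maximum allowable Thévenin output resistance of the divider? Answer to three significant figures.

R_th ≤ 15.9 kΩ

Loading drop = R_th/(R_th + R_L) ≤ 0.0420, so R_th ≤ R_L · ε/(1−ε) = 362 kΩ × 0.0420/0.9580 = 15.9 kΩ.
(Any R1, R2 with R2/(R1+R2) = 0.405 and R1‖R2 ≤ 15.9 kΩ will meet the spec.)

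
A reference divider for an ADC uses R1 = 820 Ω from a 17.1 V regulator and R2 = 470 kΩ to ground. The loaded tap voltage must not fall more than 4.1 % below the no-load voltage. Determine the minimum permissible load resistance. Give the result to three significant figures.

R_L(min) ≈ 19.1 kΩ

Output resistance R_th = R1‖R2 = (820 × 470000)/470800 = 818.6 Ω.
The fractional drop is R_th/(R_th + R_L); requiring this ≤ 0.0410 gives R_L ≥ R_th(1/0.0410 − 1) = 818.6 × 23.39 = 19.1 kΩ.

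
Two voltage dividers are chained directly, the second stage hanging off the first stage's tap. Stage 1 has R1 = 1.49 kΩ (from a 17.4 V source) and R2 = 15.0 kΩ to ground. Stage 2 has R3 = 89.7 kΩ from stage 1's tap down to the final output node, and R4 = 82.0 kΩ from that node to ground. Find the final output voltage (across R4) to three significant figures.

Stage 2 presents R3+R4 = 171.7 kΩ as a load on stage 1's tap.
Stage 1's lower leg becomes R2‖(R3+R4) = 13.79 kΩ, so V_mid = 17.4 × 13.79/15.28 = 15.70 V.
Stage 2 is itself unloaded: V_out = V_mid × R4/(R3+R4) = 15.70 × 82.0/171.7 = 7.50 V.

V_out ≈ 7.50 V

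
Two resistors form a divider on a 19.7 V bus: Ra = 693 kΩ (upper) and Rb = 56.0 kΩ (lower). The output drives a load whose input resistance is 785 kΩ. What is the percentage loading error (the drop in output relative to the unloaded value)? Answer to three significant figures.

The divider's output (Thévenin) resistance is Ra‖Rb = 51.81 kΩ.
Fractional drop under load = R_th/(R_th + R_L) = 51.81 / (51.81 + 785) = 0.06192.
So the output falls by 6.19 %.

6.19 %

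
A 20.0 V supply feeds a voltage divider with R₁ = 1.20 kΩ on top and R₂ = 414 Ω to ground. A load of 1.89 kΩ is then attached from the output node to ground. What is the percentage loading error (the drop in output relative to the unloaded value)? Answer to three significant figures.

The divider's output (Thévenin) resistance is R₁‖R₂ = 307.8 Ω.
Fractional drop under load = R_th/(R_th + R_L) = 307.8 / (307.8 + 1890) = 0.1401.
So the output falls by 14.0 %.

14.0 %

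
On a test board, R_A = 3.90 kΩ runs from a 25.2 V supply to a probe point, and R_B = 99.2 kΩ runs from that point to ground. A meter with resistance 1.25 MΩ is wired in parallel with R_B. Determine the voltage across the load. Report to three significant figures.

V_out ≈ 24.2 V

The load sits in parallel with R_B: R_B‖R_L = (99.2 × 1250) / (99.2 + 1250) = 91.91 kΩ.
V_out = 25.2 × 91.91 / (3.90 + 91.91) = 25.2 × 91.91/95.81 = 24.2 V.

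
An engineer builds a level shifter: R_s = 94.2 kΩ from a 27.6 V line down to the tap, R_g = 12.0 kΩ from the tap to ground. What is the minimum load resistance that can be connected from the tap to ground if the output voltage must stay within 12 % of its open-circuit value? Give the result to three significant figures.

R_L(min) ≈ 78.1 kΩ

Output resistance R_th = R_s‖R_g = (94.2 × 12.0)/106.2 = 10.64 kΩ.
The fractional drop is R_th/(R_th + R_L); requiring this ≤ 0.120 gives R_L ≥ R_th(1/0.120 − 1) = 10.64 × 7.333 = 78.1 kΩ.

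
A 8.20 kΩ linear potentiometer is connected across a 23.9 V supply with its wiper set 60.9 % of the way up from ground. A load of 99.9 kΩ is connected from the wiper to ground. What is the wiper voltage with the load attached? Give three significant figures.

The wiper splits the pot into (1−α)R = 3.206 kΩ above and αR = 4.994 kΩ below.
Lower section ‖ load = 4.756 kΩ.
V_wiper = 23.9 × 4.756/(3.206 + 4.756) = 14.3 V.

V ≈ 14.3 V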